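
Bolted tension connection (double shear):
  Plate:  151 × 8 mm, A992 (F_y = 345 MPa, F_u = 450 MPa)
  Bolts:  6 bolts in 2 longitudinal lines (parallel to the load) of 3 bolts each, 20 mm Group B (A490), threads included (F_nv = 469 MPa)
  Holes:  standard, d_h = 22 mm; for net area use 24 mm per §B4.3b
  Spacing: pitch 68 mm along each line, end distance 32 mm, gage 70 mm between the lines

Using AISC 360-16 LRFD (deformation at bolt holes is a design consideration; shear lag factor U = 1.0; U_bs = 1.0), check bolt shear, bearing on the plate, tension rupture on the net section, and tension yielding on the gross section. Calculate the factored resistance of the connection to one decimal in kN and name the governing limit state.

278.1 kN (net-section rupture governs)

Bolt shear: A_b = π(20)²/4 = 314.16 mm². φR_n = 0.75 × 469 × 314.16 × 6 × 2 = 1326.1 kN.
Bearing (8 mm plate, F_u = 450 MPa): end bolts L_c = 32 − 22/2 = 21, R_n = min(1.2×21×8×450, 2.4×20×8×450) = 90.72 kN/bolt; interior L_c = 68 − 22 = 46, R_n = 172.8 kN/bolt. φR_n = 0.75 × (2×90.72 + 4×172.8) = 654.5 kN.
Tension rupture (net): A_n = (151 − 2×24)×8 = 824 mm² (U = 1.0, A_e = A_n). φR_n = 0.75 × 450 × 824 = 278.1 kN.
Tension yield (gross): A_g = 151×8 = 1208 mm². φR_n = 0.90 × 345 × 1208 = 375.1 kN.
Governing: min(1326.1, 654.5, 278.1, 375.1) = 278.1 kN → net-section rupture.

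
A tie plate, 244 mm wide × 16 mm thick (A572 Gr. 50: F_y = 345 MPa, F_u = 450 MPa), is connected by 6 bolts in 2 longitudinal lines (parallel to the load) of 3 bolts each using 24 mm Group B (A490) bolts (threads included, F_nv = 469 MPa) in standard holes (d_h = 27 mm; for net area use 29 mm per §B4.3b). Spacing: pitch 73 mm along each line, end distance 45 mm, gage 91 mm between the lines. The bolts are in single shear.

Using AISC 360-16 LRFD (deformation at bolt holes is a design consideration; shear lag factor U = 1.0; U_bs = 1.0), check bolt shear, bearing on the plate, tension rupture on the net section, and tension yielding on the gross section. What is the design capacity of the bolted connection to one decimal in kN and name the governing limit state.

954.8 kN (bolt shear governs)

Bolt shear: A_b = π(24)²/4 = 452.39 mm². φR_n = 0.75 × 469 × 452.39 × 6 × 1 = 954.8 kN.
Bearing (16 mm plate, F_u = 450 MPa): end bolts L_c = 45 − 27/2 = 31.5, R_n = min(1.2×31.5×16×450, 2.4×24×16×450) = 272.16 kN/bolt; interior L_c = 73 − 27 = 46, R_n = 397.44 kN/bolt. φR_n = 0.75 × (2×272.16 + 4×397.44) = 1600.6 kN.
Tension rupture (net): A_n = (244 − 2×29)×16 = 2976 mm² (U = 1.0, A_e = A_n). φR_n = 0.75 × 450 × 2976 = 1004.4 kN.
Tension yield (gross): A_g = 244×16 = 3904 mm². φR_n = 0.90 × 345 × 3904 = 1212.2 kN.
Governing: min(954.8, 1600.6, 1004.4, 1212.2) = 954.8 kN → bolt shear.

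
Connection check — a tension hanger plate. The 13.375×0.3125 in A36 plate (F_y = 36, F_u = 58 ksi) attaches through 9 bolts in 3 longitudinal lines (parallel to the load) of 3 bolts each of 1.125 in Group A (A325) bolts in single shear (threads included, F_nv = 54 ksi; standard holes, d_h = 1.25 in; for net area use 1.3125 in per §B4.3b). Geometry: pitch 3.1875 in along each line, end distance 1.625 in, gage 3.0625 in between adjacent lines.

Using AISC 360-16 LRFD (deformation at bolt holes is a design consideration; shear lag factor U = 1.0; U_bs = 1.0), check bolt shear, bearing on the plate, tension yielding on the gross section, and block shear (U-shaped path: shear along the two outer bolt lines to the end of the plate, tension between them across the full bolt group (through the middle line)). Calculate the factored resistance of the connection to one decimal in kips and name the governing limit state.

124.6 kips (block shear governs)

Bolt shear: A_b = π(1.125)²/4 = 0.99402 in². φR_n = 0.75 × 54 × 0.99402 × 9 × 1 = 362.3 kips.
Bearing (0.3125 in plate, F_u = 58 ksi): end bolts L_c = 1.625 − 1.25/2 = 1, R_n = min(1.2×1×0.3125×58, 2.4×1.125×0.3125×58) = 21.75 kips/bolt; interior L_c = 3.1875 − 1.25 = 1.9375, R_n = 42.141 kips/bolt. φR_n = 0.75 × (3×21.75 + 6×42.141) = 238.6 kips.
Tension yield (gross): A_g = 13.375×0.3125 = 4.1797 in². φR_n = 0.90 × 36 × 4.1797 = 135.4 kips.
Block shear: shear path 2×[1.625+2×3.1875] = 2×8 in, A_gv = 5, A_nv = 2×(8 − 2.5×1.3125)×0.3125 = 2.9492 in²; tension across gage: (6.125 − 2×1.3125)×0.3125 = 1.0938 in². R_n = min(0.6×58×2.9492, 0.6×36×5) + 1.0×58×1.0938 = min(102.63, 108) + 63.44 = 166.07 kips. φR_n = 0.75 × 166.07 = 124.6 kips.
Governing: min(362.3, 238.6, 135.4, 124.6) = 124.6 kips → block shear.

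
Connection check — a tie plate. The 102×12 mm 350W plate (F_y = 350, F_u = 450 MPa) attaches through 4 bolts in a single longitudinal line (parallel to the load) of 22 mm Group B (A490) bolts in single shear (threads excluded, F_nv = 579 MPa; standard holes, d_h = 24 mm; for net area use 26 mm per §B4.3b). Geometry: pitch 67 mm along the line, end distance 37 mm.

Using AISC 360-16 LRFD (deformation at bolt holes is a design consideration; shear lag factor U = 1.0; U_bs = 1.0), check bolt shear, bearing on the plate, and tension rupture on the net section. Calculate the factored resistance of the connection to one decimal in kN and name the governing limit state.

307.8 kN (net-section rupture governs)

Bolt shear: A_b = π(22)²/4 = 380.13 mm². φR_n = 0.75 × 579 × 380.13 × 4 × 1 = 660.3 kN.
Bearing (12 mm plate, F_u = 450 MPa): end bolts L_c = 37 − 24/2 = 25, R_n = min(1.2×25×12×450, 2.4×22×12×450) = 162 kN/bolt; interior L_c = 67 − 24 = 43, R_n = 278.64 kN/bolt. φR_n = 0.75 × (1×162 + 3×278.64) = 748.4 kN.
Tension rupture (net): A_n = (102 − 1×26)×12 = 912 mm² (U = 1.0, A_e = A_n). φR_n = 0.75 × 450 × 912 = 307.8 kN.
Governing: min(660.3, 748.4, 307.8) = 307.8 kN → net-section rupture.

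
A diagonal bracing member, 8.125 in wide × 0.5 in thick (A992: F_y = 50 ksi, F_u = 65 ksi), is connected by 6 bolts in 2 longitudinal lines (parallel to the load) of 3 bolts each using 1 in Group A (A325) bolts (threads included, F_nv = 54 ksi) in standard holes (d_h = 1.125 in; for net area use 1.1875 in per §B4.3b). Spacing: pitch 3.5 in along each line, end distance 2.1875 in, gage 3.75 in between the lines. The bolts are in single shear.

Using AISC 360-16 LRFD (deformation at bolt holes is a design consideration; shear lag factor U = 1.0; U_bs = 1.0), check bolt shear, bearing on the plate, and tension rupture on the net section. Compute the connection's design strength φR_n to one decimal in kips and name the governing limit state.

Bolt shear: A_b = π(1)²/4 = 0.7854 in². φR_n = 0.75 × 54 × 0.7854 × 6 × 1 = 190.9 kips.
Bearing (0.5 in plate, F_u = 65 ksi): end bolts L_c = 2.1875 − 1.125/2 = 1.625, R_n = min(1.2×1.625×0.5×65, 2.4×1×0.5×65) = 63.375 kips/bolt; interior L_c = 3.5 − 1.125 = 2.375, R_n = 78 kips/bolt. φR_n = 0.75 × (2×63.375 + 4×78) = 329.1 kips.
Tension rupture (net): A_n = (8.125 − 2×1.1875)×0.5 = 2.875 in² (U = 1.0, A_e = A_n). φR_n = 0.75 × 65 × 2.875 = 140.2 kips.
Governing: min(190.9, 329.1, 140.2) = 140.2 kips → net-section rupture.

140.2 kips (net-section rupture governs)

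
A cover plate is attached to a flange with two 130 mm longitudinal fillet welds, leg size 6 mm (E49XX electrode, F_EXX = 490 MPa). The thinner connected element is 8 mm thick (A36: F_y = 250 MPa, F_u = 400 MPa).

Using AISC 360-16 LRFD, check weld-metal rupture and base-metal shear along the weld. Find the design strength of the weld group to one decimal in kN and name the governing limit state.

Weld metal: throat = 0.707×6 = 4.242 mm, L = 2×130 = 260 mm. φR_n = 0.75 × 0.6 × 490 × 4.242 × 260 = 243.2 kN.
Base metal shear (8 mm plate): yield φR_n = 1.0×0.6×250×8×260 = 312.0 kN; rupture φR_n = 0.75×0.6×400×8×260 = 374.4 kN; take 312.0 kN (yield).
Governing: min(243.2, 312.0) = 243.2 kN → weld metal.

243.2 kN (weld metal governs)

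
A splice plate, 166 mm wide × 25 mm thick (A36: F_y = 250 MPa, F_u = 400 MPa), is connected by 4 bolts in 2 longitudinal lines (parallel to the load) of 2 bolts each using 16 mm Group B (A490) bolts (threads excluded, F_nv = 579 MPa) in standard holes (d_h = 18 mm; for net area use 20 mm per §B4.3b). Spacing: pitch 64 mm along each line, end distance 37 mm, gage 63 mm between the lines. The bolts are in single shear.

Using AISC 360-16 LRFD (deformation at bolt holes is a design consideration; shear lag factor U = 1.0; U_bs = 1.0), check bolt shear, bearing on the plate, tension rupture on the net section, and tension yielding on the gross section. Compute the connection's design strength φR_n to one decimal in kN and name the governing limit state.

349.2 kN (bolt shear governs)

Bolt shear: A_b = π(16)²/4 = 201.06 mm². φR_n = 0.75 × 579 × 201.06 × 4 × 1 = 349.2 kN.
Bearing (25 mm plate, F_u = 400 MPa): end bolts L_c = 37 − 18/2 = 28, R_n = min(1.2×28×25×400, 2.4×16×25×400) = 336 kN/bolt; interior L_c = 64 − 18 = 46, R_n = 384 kN/bolt. φR_n = 0.75 × (2×336 + 2×384) = 1080.0 kN.
Tension rupture (net): A_n = (166 − 2×20)×25 = 3150 mm² (U = 1.0, A_e = A_n). φR_n = 0.75 × 400 × 3150 = 945.0 kN.
Tension yield (gross): A_g = 166×25 = 4150 mm². φR_n = 0.90 × 250 × 4150 = 933.8 kN.
Governing: min(349.2, 1080.0, 945.0, 933.8) = 349.2 kN → bolt shear.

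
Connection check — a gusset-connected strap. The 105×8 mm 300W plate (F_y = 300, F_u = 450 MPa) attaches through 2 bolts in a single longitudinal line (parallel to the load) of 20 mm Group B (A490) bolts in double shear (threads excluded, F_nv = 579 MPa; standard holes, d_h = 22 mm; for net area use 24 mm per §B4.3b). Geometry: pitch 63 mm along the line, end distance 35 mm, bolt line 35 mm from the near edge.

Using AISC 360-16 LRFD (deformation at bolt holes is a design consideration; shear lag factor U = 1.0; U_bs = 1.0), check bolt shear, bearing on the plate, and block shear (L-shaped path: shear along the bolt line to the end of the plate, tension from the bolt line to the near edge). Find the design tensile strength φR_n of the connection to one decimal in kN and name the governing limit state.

162.5 kN (block shear governs)

Bolt shear: A_b = π(20)²/4 = 314.16 mm². φR_n = 0.75 × 579 × 314.16 × 2 × 2 = 545.7 kN.
Bearing (8 mm plate, F_u = 450 MPa): end bolts L_c = 35 − 22/2 = 24, R_n = min(1.2×24×8×450, 2.4×20×8×450) = 103.68 kN/bolt; interior L_c = 63 − 22 = 41, R_n = 172.8 kN/bolt. φR_n = 0.75 × (1×103.68 + 1×172.8) = 207.4 kN.
Block shear: shear path 1×[35+1×63] = 1×98 mm, A_gv = 784, A_nv = 1×(98 − 1.5×24)×8 = 496 mm²; tension to near edge: (35 − 0.5×24)×8 = 184 mm². R_n = min(0.6×450×496, 0.6×300×784) + 1.0×450×184 = min(133.92, 141.12) + 82.8 = 216.72 kN. φR_n = 0.75 × 216.72 = 162.5 kN.
Governing: min(545.7, 207.4, 162.5) = 162.5 kN → block shear.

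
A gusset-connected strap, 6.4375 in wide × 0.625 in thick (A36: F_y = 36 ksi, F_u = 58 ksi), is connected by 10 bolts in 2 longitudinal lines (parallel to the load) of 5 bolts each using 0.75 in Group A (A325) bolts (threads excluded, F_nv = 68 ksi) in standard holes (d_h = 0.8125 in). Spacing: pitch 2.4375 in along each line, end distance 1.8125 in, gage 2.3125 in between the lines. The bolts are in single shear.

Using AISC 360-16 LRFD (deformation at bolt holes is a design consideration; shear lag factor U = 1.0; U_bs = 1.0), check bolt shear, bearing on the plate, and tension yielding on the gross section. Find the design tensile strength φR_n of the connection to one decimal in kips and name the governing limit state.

130.4 kips (gross-section yield governs)

Bolt shear: A_b = π(0.75)²/4 = 0.44179 in². φR_n = 0.75 × 68 × 0.44179 × 10 × 1 = 225.3 kips.
Bearing (0.625 in plate, F_u = 58 ksi): end bolts L_c = 1.8125 − 0.8125/2 = 1.40625, R_n = min(1.2×1.40625×0.625×58, 2.4×0.75×0.625×58) = 61.172 kips/bolt; interior L_c = 2.4375 − 0.8125 = 1.625, R_n = 65.25 kips/bolt. φR_n = 0.75 × (2×61.172 + 8×65.25) = 483.3 kips.
Tension yield (gross): A_g = 6.4375×0.625 = 4.0234 in². φR_n = 0.90 × 36 × 4.0234 = 130.4 kips.
Governing: min(225.3, 483.3, 130.4) = 130.4 kips → gross-section yield.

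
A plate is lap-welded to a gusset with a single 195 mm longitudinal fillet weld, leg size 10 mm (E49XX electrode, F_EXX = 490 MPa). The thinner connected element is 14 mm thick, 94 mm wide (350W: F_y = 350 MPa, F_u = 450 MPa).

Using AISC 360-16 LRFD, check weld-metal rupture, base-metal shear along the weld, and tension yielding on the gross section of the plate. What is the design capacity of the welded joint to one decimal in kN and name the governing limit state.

304.0 kN (weld metal governs)

Weld metal: throat = 0.707×10 = 7.07 mm, L = 195 mm. φR_n = 0.75 × 0.6 × 490 × 7.07 × 195 = 304.0 kN.
Base metal shear (14 mm plate): yield φR_n = 1.0×0.6×350×14×195 = 573.3 kN; rupture φR_n = 0.75×0.6×450×14×195 = 552.8 kN; take 552.8 kN (rupture).
Tension yield (gross): A_g = 94×14 = 1316 mm². φR_n = 0.90 × 350 × 1316 = 414.5 kN.
Governing: min(304.0, 552.8, 414.5) = 304.0 kN → weld metal.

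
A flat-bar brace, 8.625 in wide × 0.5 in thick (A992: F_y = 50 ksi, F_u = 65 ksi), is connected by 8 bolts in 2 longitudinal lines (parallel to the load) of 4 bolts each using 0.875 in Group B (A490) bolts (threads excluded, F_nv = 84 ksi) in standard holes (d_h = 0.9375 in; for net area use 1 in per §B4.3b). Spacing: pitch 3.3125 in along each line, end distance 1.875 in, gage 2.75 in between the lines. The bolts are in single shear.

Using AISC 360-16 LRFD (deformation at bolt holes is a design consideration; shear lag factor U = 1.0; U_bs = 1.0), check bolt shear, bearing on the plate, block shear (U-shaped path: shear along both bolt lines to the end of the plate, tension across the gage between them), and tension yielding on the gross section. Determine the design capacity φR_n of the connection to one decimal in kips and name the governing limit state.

Bolt shear: A_b = π(0.875)²/4 = 0.60132 in². φR_n = 0.75 × 84 × 0.60132 × 8 × 1 = 303.1 kips.
Bearing (0.5 in plate, F_u = 65 ksi): end bolts L_c = 1.875 − 0.9375/2 = 1.40625, R_n = min(1.2×1.40625×0.5×65, 2.4×0.875×0.5×65) = 54.844 kips/bolt; interior L_c = 3.3125 − 0.9375 = 2.375, R_n = 68.25 kips/bolt. φR_n = 0.75 × (2×54.844 + 6×68.25) = 389.4 kips.
Block shear: shear path 2×[1.875+3×3.3125] = 2×11.8125 in, A_gv = 11.813, A_nv = 2×(11.8125 − 3.5×1)×0.5 = 8.3125 in²; tension across gage: (2.75 − 1×1)×0.5 = 0.875 in². R_n = min(0.6×65×8.3125, 0.6×50×11.813) + 1.0×65×0.875 = min(324.19, 354.39) + 56.875 = 381.07 kips. φR_n = 0.75 × 381.07 = 285.8 kips.
Tension yield (gross): A_g = 8.625×0.5 = 4.3125 in². φR_n = 0.90 × 50 × 4.3125 = 194.1 kips.
Governing: min(303.1, 389.4, 285.8, 194.1) = 194.1 kips → gross-section yield.

194.1 kips (gross-section yield governs)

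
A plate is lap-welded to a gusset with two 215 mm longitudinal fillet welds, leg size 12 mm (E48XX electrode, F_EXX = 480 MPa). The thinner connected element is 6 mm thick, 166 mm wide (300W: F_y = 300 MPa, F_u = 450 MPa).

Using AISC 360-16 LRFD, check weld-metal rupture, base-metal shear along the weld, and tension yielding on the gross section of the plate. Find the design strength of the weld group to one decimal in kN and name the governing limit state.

Weld metal: throat = 0.707×12 = 8.484 mm, L = 2×215 = 430 mm. φR_n = 0.75 × 0.6 × 480 × 8.484 × 430 = 788.0 kN.
Base metal shear (6 mm plate): yield φR_n = 1.0×0.6×300×6×430 = 464.4 kN; rupture φR_n = 0.75×0.6×450×6×430 = 522.5 kN; take 464.4 kN (yield).
Tension yield (gross): A_g = 166×6 = 996 mm². φR_n = 0.90 × 300 × 996 = 268.9 kN.
Governing: min(788.0, 464.4, 268.9) = 268.9 kN → gross-section yield.

268.9 kN (gross-section yield governs)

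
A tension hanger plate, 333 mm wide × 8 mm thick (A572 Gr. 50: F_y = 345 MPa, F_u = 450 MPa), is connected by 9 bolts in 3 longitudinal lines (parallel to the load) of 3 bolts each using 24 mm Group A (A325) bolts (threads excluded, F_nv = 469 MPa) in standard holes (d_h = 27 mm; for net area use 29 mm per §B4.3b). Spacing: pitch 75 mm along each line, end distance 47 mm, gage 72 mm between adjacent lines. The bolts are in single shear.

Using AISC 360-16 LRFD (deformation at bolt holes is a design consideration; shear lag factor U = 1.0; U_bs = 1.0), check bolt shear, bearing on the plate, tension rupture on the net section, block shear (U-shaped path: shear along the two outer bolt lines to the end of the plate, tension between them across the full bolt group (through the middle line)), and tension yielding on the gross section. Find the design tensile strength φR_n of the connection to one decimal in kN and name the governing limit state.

635.6 kN (block shear governs)

Bolt shear: A_b = π(24)²/4 = 452.39 mm². φR_n = 0.75 × 469 × 452.39 × 9 × 1 = 1432.2 kN.
Bearing (8 mm plate, F_u = 450 MPa): end bolts L_c = 47 − 27/2 = 33.5, R_n = min(1.2×33.5×8×450, 2.4×24×8×450) = 144.72 kN/bolt; interior L_c = 75 − 27 = 48, R_n = 207.36 kN/bolt. φR_n = 0.75 × (3×144.72 + 6×207.36) = 1258.7 kN.
Tension rupture (net): A_n = (333 − 3×29)×8 = 1968 mm² (U = 1.0, A_e = A_n). φR_n = 0.75 × 450 × 1968 = 664.2 kN.
Block shear: shear path 2×[47+2×75] = 2×197 mm, A_gv = 3152, A_nv = 2×(197 − 2.5×29)×8 = 1992 mm²; tension across gage: (144 − 2×29)×8 = 688 mm². R_n = min(0.6×450×1992, 0.6×345×3152) + 1.0×450×688 = min(537.84, 652.46) + 309.6 = 847.44 kN. φR_n = 0.75 × 847.44 = 635.6 kN.
Tension yield (gross): A_g = 333×8 = 2664 mm². φR_n = 0.90 × 345 × 2664 = 827.2 kN.
Governing: min(1432.2, 1258.7, 664.2, 635.6, 827.2) = 635.6 kN → block shear.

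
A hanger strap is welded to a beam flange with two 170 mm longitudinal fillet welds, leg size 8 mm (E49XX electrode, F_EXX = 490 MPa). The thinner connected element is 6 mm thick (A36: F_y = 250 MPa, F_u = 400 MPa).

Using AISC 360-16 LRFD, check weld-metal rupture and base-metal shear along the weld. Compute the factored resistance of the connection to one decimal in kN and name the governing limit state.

306.0 kN (base-metal shear governs)

Weld metal: throat = 0.707×8 = 5.656 mm, L = 2×170 = 340 mm. φR_n = 0.75 × 0.6 × 490 × 5.656 × 340 = 424.0 kN.
Base metal shear (6 mm plate): yield φR_n = 1.0×0.6×250×6×340 = 306.0 kN; rupture φR_n = 0.75×0.6×400×6×340 = 367.2 kN; take 306.0 kN (yield).
Governing: min(424.0, 306.0) = 306.0 kN → base-metal shear.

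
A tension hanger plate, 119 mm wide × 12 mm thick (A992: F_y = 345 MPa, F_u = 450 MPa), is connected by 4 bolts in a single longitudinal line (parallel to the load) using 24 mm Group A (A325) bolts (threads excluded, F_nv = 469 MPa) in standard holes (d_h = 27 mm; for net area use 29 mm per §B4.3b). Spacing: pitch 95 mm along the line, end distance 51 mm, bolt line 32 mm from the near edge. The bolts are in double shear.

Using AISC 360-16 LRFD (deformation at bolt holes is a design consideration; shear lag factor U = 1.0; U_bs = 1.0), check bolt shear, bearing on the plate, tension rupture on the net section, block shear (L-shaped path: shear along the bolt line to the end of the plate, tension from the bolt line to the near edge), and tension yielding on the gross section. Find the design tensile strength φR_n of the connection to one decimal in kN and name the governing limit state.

Bolt shear: A_b = π(24)²/4 = 452.39 mm². φR_n = 0.75 × 469 × 452.39 × 4 × 2 = 1273.0 kN.
Bearing (12 mm plate, F_u = 450 MPa): end bolts L_c = 51 − 27/2 = 37.5, R_n = min(1.2×37.5×12×450, 2.4×24×12×450) = 243 kN/bolt; interior L_c = 95 − 27 = 68, R_n = 311.04 kN/bolt. φR_n = 0.75 × (1×243 + 3×311.04) = 882.1 kN.
Tension rupture (net): A_n = (119 − 1×29)×12 = 1080 mm² (U = 1.0, A_e = A_n). φR_n = 0.75 × 450 × 1080 = 364.5 kN.
Block shear: shear path 1×[51+3×95] = 1×336 mm, A_gv = 4032, A_nv = 1×(336 − 3.5×29)×12 = 2814 mm²; tension to near edge: (32 − 0.5×29)×12 = 210 mm². R_n = min(0.6×450×2814, 0.6×345×4032) + 1.0×450×210 = min(759.78, 834.62) + 94.5 = 854.28 kN. φR_n = 0.75 × 854.28 = 640.7 kN.
Tension yield (gross): A_g = 119×12 = 1428 mm². φR_n = 0.90 × 345 × 1428 = 443.4 kN.
Governing: min(1273.0, 882.1, 364.5, 640.7, 443.4) = 364.5 kN → net-section rupture.

364.5 kN (net-section rupture governs)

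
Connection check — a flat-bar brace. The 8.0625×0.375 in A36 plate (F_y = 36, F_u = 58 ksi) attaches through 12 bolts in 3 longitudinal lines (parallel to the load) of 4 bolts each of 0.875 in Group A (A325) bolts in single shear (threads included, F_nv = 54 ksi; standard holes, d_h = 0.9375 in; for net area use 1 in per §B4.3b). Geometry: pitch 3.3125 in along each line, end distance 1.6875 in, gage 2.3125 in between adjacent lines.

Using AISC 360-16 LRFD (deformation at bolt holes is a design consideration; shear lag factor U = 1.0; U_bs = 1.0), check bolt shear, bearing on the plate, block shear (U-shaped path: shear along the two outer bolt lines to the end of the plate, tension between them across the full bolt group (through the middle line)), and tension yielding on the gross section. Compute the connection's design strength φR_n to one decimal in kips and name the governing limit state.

98.0 kips (gross-section yield governs)

Bolt shear: A_b = π(0.875)²/4 = 0.60132 in². φR_n = 0.75 × 54 × 0.60132 × 12 × 1 = 292.2 kips.
Bearing (0.375 in plate, F_u = 58 ksi): end bolts L_c = 1.6875 − 0.9375/2 = 1.21875, R_n = min(1.2×1.21875×0.375×58, 2.4×0.875×0.375×58) = 31.809 kips/bolt; interior L_c = 3.3125 − 0.9375 = 2.375, R_n = 45.675 kips/bolt. φR_n = 0.75 × (3×31.809 + 9×45.675) = 379.9 kips.
Block shear: shear path 2×[1.6875+3×3.3125] = 2×11.625 in, A_gv = 8.7188, A_nv = 2×(11.625 − 3.5×1)×0.375 = 6.0938 in²; tension across gage: (4.625 − 2×1)×0.375 = 0.98438 in². R_n = min(0.6×58×6.0938, 0.6×36×8.7188) + 1.0×58×0.98438 = min(212.06, 188.33) + 57.094 = 245.42 kips. φR_n = 0.75 × 245.42 = 184.1 kips.
Tension yield (gross): A_g = 8.0625×0.375 = 3.0234 in². φR_n = 0.90 × 36 × 3.0234 = 98.0 kips.
Governing: min(292.2, 379.9, 184.1, 98.0) = 98.0 kips → gross-section yield.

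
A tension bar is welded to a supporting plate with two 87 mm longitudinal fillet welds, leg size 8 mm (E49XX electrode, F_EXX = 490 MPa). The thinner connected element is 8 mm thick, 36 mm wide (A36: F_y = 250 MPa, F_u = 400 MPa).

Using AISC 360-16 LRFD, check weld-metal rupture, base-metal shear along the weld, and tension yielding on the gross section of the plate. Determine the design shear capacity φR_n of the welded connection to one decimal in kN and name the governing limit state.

Weld metal: throat = 0.707×8 = 5.656 mm, L = 2×87 = 174 mm. φR_n = 0.75 × 0.6 × 490 × 5.656 × 174 = 217.0 kN.
Base metal shear (8 mm plate): yield φR_n = 1.0×0.6×250×8×174 = 208.8 kN; rupture φR_n = 0.75×0.6×400×8×174 = 250.6 kN; take 208.8 kN (yield).
Tension yield (gross): A_g = 36×8 = 288 mm². φR_n = 0.90 × 250 × 288 = 64.8 kN.
Governing: min(217.0, 208.8, 64.8) = 64.8 kN → gross-section yield.

64.8 kN (gross-section yield governs)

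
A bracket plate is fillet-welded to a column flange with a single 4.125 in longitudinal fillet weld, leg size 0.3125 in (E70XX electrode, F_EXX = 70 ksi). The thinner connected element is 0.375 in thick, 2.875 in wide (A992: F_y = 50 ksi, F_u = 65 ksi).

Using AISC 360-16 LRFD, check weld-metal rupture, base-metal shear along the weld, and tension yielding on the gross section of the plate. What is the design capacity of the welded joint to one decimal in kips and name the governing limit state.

Weld metal: throat = 0.707×0.3125 = 0.22094 in, L = 4.125 in. φR_n = 0.75 × 0.6 × 70 × 0.22094 × 4.125 = 28.7 kips.
Base metal shear (0.375 in plate): yield φR_n = 1.0×0.6×50×0.375×4.125 = 46.4 kips; rupture φR_n = 0.75×0.6×65×0.375×4.125 = 45.2 kips; take 45.2 kips (rupture).
Tension yield (gross): A_g = 2.875×0.375 = 1.0781 in². φR_n = 0.90 × 50 × 1.0781 = 48.5 kips.
Governing: min(28.7, 45.2, 48.5) = 28.7 kips → weld metal.

28.7 kips (weld metal governs)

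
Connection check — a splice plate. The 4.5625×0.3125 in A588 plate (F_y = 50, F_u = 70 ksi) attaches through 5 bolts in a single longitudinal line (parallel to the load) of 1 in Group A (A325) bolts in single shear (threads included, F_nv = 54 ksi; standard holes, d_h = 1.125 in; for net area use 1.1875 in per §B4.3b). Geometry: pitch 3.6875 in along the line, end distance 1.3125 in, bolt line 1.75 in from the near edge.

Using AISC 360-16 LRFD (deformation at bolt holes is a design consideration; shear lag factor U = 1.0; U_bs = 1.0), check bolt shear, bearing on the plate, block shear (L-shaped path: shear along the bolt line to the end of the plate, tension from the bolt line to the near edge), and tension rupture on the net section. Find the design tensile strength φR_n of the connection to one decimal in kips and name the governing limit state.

55.4 kips (net-section rupture governs)

Bolt shear: A_b = π(1)²/4 = 0.7854 in². φR_n = 0.75 × 54 × 0.7854 × 5 × 1 = 159.0 kips.
Bearing (0.3125 in plate, F_u = 70 ksi): end bolts L_c = 1.3125 − 1.125/2 = 0.75, R_n = min(1.2×0.75×0.3125×70, 2.4×1×0.3125×70) = 19.688 kips/bolt; interior L_c = 3.6875 − 1.125 = 2.5625, R_n = 52.5 kips/bolt. φR_n = 0.75 × (1×19.688 + 4×52.5) = 172.3 kips.
Block shear: shear path 1×[1.3125+4×3.6875] = 1×16.0625 in, A_gv = 5.0195, A_nv = 1×(16.0625 − 4.5×1.1875)×0.3125 = 3.3496 in²; tension to near edge: (1.75 − 0.5×1.1875)×0.3125 = 0.36133 in². R_n = min(0.6×70×3.3496, 0.6×50×5.0195) + 1.0×70×0.36133 = min(140.68, 150.59) + 25.293 = 165.97 kips. φR_n = 0.75 × 165.97 = 124.5 kips.
Tension rupture (net): A_n = (4.5625 − 1×1.1875)×0.3125 = 1.0547 in² (U = 1.0, A_e = A_n). φR_n = 0.75 × 70 × 1.0547 = 55.4 kips.
Governing: min(159.0, 172.3, 124.5, 55.4) = 55.4 kips → net-section rupture.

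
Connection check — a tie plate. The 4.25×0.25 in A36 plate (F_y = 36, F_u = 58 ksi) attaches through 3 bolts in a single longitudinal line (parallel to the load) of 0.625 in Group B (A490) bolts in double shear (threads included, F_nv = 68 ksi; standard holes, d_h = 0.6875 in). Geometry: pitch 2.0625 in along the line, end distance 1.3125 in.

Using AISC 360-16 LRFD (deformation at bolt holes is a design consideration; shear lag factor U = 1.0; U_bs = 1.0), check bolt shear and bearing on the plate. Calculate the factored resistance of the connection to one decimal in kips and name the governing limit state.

45.3 kips (bearing governs)

Bolt shear: A_b = π(0.625)²/4 = 0.3068 in². φR_n = 0.75 × 68 × 0.3068 × 3 × 2 = 93.9 kips.
Bearing (0.25 in plate, F_u = 58 ksi): end bolts L_c = 1.3125 − 0.6875/2 = 0.96875, R_n = min(1.2×0.96875×0.25×58, 2.4×0.625×0.25×58) = 16.856 kips/bolt; interior L_c = 2.0625 − 0.6875 = 1.375, R_n = 21.75 kips/bolt. φR_n = 0.75 × (1×16.856 + 2×21.75) = 45.3 kips.
Governing: min(93.9, 45.3) = 45.3 kips → bearing.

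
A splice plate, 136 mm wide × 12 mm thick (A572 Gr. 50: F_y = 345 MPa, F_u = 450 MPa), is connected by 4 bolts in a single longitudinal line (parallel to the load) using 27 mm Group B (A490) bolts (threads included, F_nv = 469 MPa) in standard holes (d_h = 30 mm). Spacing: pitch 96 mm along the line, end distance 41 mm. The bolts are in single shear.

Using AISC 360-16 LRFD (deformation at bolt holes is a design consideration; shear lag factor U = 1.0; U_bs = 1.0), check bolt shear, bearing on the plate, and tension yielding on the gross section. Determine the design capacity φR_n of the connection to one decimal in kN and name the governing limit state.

Bolt shear: A_b = π(27)²/4 = 572.56 mm². φR_n = 0.75 × 469 × 572.56 × 4 × 1 = 805.6 kN.
Bearing (12 mm plate, F_u = 450 MPa): end bolts L_c = 41 − 30/2 = 26, R_n = min(1.2×26×12×450, 2.4×27×12×450) = 168.48 kN/bolt; interior L_c = 96 − 30 = 66, R_n = 349.92 kN/bolt. φR_n = 0.75 × (1×168.48 + 3×349.92) = 913.7 kN.
Tension yield (gross): A_g = 136×12 = 1632 mm². φR_n = 0.90 × 345 × 1632 = 506.7 kN.
Governing: min(805.6, 913.7, 506.7) = 506.7 kN → gross-section yield.

506.7 kN (gross-section yield governs)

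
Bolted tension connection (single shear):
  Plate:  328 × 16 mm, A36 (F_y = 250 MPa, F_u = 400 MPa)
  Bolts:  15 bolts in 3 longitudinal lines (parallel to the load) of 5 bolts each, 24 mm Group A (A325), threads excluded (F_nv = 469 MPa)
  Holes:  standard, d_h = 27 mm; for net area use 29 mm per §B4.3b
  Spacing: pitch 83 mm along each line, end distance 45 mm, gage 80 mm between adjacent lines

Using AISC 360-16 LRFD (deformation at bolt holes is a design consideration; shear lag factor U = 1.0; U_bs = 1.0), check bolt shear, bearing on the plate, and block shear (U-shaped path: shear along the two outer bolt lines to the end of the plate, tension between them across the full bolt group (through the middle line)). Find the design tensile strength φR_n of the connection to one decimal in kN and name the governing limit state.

Bolt shear: A_b = π(24)²/4 = 452.39 mm². φR_n = 0.75 × 469 × 452.39 × 15 × 1 = 2386.9 kN.
Bearing (16 mm plate, F_u = 400 MPa): end bolts L_c = 45 − 27/2 = 31.5, R_n = min(1.2×31.5×16×400, 2.4×24×16×400) = 241.92 kN/bolt; interior L_c = 83 − 27 = 56, R_n = 368.64 kN/bolt. φR_n = 0.75 × (3×241.92 + 12×368.64) = 3862.1 kN.
Block shear: shear path 2×[45+4×83] = 2×377 mm, A_gv = 12064, A_nv = 2×(377 − 4.5×29)×16 = 7888 mm²; tension across gage: (160 − 2×29)×16 = 1632 mm². R_n = min(0.6×400×7888, 0.6×250×12064) + 1.0×400×1632 = min(1893.1, 1809.6) + 652.8 = 2462.4 kN. φR_n = 0.75 × 2462.4 = 1846.8 kN.
Governing: min(2386.9, 3862.1, 1846.8) = 1846.8 kN → block shear.

1846.8 kN (block shear governs)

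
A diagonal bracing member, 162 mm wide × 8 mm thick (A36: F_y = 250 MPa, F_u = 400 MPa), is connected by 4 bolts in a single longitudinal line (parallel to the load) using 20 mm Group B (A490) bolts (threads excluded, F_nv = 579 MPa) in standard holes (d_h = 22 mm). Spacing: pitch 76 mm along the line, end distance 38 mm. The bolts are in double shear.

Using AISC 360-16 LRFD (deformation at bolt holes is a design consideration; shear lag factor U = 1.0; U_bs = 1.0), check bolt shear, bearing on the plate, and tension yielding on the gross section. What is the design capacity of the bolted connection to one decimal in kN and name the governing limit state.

291.6 kN (gross-section yield governs)

Bolt shear: A_b = π(20)²/4 = 314.16 mm². φR_n = 0.75 × 579 × 314.16 × 4 × 2 = 1091.4 kN.
Bearing (8 mm plate, F_u = 400 MPa): end bolts L_c = 38 − 22/2 = 27, R_n = min(1.2×27×8×400, 2.4×20×8×400) = 103.68 kN/bolt; interior L_c = 76 − 22 = 54, R_n = 153.6 kN/bolt. φR_n = 0.75 × (1×103.68 + 3×153.6) = 423.4 kN.
Tension yield (gross): A_g = 162×8 = 1296 mm². φR_n = 0.90 × 250 × 1296 = 291.6 kN.
Governing: min(1091.4, 423.4, 291.6) = 291.6 kN → gross-section yield.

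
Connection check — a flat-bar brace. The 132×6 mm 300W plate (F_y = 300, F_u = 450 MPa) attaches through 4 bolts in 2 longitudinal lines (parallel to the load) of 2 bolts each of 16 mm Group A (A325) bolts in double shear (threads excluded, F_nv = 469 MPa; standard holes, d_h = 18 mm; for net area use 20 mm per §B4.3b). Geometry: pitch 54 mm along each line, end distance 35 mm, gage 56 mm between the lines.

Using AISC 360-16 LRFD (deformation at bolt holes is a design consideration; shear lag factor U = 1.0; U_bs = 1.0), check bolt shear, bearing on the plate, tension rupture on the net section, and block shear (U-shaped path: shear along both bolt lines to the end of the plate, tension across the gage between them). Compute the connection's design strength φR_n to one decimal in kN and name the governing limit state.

Bolt shear: A_b = π(16)²/4 = 201.06 mm². φR_n = 0.75 × 469 × 201.06 × 4 × 2 = 565.8 kN.
Bearing (6 mm plate, F_u = 450 MPa): end bolts L_c = 35 − 18/2 = 26, R_n = min(1.2×26×6×450, 2.4×16×6×450) = 84.24 kN/bolt; interior L_c = 54 − 18 = 36, R_n = 103.68 kN/bolt. φR_n = 0.75 × (2×84.24 + 2×103.68) = 281.9 kN.
Tension rupture (net): A_n = (132 − 2×20)×6 = 552 mm² (U = 1.0, A_e = A_n). φR_n = 0.75 × 450 × 552 = 186.3 kN.
Block shear: shear path 2×[35+1×54] = 2×89 mm, A_gv = 1068, A_nv = 2×(89 − 1.5×20)×6 = 708 mm²; tension across gage: (56 − 1×20)×6 = 216 mm². R_n = min(0.6×450×708, 0.6×300×1068) + 1.0×450×216 = min(191.16, 192.24) + 97.2 = 288.36 kN. φR_n = 0.75 × 288.36 = 216.3 kN.
Governing: min(565.8, 281.9, 186.3, 216.3) = 186.3 kN → net-section rupture.

186.3 kN (net-section rupture governs)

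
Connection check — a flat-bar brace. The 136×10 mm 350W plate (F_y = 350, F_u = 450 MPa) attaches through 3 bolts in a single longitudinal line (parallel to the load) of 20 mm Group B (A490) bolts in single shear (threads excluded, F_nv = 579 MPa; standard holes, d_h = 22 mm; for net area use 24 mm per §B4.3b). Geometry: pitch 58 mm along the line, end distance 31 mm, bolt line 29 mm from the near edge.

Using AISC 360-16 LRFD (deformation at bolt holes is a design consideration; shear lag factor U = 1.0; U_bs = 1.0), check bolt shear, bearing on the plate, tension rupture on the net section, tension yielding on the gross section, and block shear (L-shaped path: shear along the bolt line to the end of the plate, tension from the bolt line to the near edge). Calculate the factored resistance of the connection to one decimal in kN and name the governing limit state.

233.6 kN (block shear governs)

Bolt shear: A_b = π(20)²/4 = 314.16 mm². φR_n = 0.75 × 579 × 314.16 × 3 × 1 = 409.3 kN.
Bearing (10 mm plate, F_u = 450 MPa): end bolts L_c = 31 − 22/2 = 20, R_n = min(1.2×20×10×450, 2.4×20×10×450) = 108 kN/bolt; interior L_c = 58 − 22 = 36, R_n = 194.4 kN/bolt. φR_n = 0.75 × (1×108 + 2×194.4) = 372.6 kN.
Tension rupture (net): A_n = (136 − 1×24)×10 = 1120 mm² (U = 1.0, A_e = A_n). φR_n = 0.75 × 450 × 1120 = 378.0 kN.
Tension yield (gross): A_g = 136×10 = 1360 mm². φR_n = 0.90 × 350 × 1360 = 428.4 kN.
Block shear: shear path 1×[31+2×58] = 1×147 mm, A_gv = 1470, A_nv = 1×(147 − 2.5×24)×10 = 870 mm²; tension to near edge: (29 − 0.5×24)×10 = 170 mm². R_n = min(0.6×450×870, 0.6×350×1470) + 1.0×450×170 = min(234.9, 308.7) + 76.5 = 311.4 kN. φR_n = 0.75 × 311.4 = 233.6 kN.
Governing: min(409.3, 372.6, 378.0, 428.4, 233.6) = 233.6 kN → block shear.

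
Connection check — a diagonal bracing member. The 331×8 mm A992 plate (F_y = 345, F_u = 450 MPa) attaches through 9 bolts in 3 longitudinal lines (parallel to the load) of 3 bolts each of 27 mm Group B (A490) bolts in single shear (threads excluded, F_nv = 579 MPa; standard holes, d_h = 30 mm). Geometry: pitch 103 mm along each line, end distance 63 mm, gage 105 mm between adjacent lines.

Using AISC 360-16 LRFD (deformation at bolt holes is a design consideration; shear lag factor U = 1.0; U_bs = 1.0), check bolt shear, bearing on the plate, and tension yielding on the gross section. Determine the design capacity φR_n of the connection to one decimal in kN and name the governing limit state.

Bolt shear: A_b = π(27)²/4 = 572.56 mm². φR_n = 0.75 × 579 × 572.56 × 9 × 1 = 2237.7 kN.
Bearing (8 mm plate, F_u = 450 MPa): end bolts L_c = 63 − 30/2 = 48, R_n = min(1.2×48×8×450, 2.4×27×8×450) = 207.36 kN/bolt; interior L_c = 103 − 30 = 73, R_n = 233.28 kN/bolt. φR_n = 0.75 × (3×207.36 + 6×233.28) = 1516.3 kN.
Tension yield (gross): A_g = 331×8 = 2648 mm². φR_n = 0.90 × 345 × 2648 = 822.2 kN.
Governing: min(2237.7, 1516.3, 822.2) = 822.2 kN → gross-section yield.

822.2 kN (gross-section yield governs)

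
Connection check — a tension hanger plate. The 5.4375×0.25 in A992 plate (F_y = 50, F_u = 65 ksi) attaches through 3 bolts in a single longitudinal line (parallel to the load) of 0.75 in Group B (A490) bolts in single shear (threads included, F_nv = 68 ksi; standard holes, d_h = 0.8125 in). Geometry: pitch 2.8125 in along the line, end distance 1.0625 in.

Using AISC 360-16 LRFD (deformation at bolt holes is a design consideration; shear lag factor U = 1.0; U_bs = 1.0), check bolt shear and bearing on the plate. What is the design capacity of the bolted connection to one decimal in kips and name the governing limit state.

Bolt shear: A_b = π(0.75)²/4 = 0.44179 in². φR_n = 0.75 × 68 × 0.44179 × 3 × 1 = 67.6 kips.
Bearing (0.25 in plate, F_u = 65 ksi): end bolts L_c = 1.0625 − 0.8125/2 = 0.65625, R_n = min(1.2×0.65625×0.25×65, 2.4×0.75×0.25×65) = 12.797 kips/bolt; interior L_c = 2.8125 − 0.8125 = 2, R_n = 29.25 kips/bolt. φR_n = 0.75 × (1×12.797 + 2×29.25) = 53.5 kips.
Governing: min(67.6, 53.5) = 53.5 kips → bearing.

53.5 kips (bearing governs)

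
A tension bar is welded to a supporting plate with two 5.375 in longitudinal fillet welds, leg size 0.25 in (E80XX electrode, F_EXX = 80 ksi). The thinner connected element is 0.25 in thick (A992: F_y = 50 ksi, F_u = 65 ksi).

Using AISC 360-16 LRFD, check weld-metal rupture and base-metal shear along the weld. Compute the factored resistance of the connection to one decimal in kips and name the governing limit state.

Weld metal: throat = 0.707×0.25 = 0.17675 in, L = 2×5.375 = 10.75 in. φR_n = 0.75 × 0.6 × 80 × 0.17675 × 10.75 = 68.4 kips.
Base metal shear (0.25 in plate): yield φR_n = 1.0×0.6×50×0.25×10.75 = 80.6 kips; rupture φR_n = 0.75×0.6×65×0.25×10.75 = 78.6 kips; take 78.6 kips (rupture).
Governing: min(68.4, 78.6) = 68.4 kips → weld metal.

68.4 kips (weld metal governs)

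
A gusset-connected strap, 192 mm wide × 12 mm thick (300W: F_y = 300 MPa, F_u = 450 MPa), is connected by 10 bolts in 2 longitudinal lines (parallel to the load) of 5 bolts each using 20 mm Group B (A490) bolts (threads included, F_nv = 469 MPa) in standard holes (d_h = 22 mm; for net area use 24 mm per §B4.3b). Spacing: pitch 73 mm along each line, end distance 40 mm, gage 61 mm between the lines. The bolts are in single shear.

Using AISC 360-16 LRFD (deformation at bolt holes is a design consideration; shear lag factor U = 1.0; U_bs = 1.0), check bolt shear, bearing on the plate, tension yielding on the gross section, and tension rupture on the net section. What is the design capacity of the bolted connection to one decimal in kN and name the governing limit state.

Bolt shear: A_b = π(20)²/4 = 314.16 mm². φR_n = 0.75 × 469 × 314.16 × 10 × 1 = 1105.1 kN.
Bearing (12 mm plate, F_u = 450 MPa): end bolts L_c = 40 − 22/2 = 29, R_n = min(1.2×29×12×450, 2.4×20×12×450) = 187.92 kN/bolt; interior L_c = 73 − 22 = 51, R_n = 259.2 kN/bolt. φR_n = 0.75 × (2×187.92 + 8×259.2) = 1837.1 kN.
Tension yield (gross): A_g = 192×12 = 2304 mm². φR_n = 0.90 × 300 × 2304 = 622.1 kN.
Tension rupture (net): A_n = (192 − 2×24)×12 = 1728 mm² (U = 1.0, A_e = A_n). φR_n = 0.75 × 450 × 1728 = 583.2 kN.
Governing: min(1105.1, 1837.1, 622.1, 583.2) = 583.2 kN → net-section rupture.

583.2 kN (net-section rupture governs)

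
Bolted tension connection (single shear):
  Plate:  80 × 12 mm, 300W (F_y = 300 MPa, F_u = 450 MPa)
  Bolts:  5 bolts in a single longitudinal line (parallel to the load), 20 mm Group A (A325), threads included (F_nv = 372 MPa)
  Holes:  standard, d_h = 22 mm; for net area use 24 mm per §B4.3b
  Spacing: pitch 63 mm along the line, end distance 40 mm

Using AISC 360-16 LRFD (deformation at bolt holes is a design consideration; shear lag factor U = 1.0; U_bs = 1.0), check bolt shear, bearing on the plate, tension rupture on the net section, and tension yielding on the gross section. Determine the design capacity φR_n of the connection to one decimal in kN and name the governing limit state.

Bolt shear: A_b = π(20)²/4 = 314.16 mm². φR_n = 0.75 × 372 × 314.16 × 5 × 1 = 438.3 kN.
Bearing (12 mm plate, F_u = 450 MPa): end bolts L_c = 40 − 22/2 = 29, R_n = min(1.2×29×12×450, 2.4×20×12×450) = 187.92 kN/bolt; interior L_c = 63 − 22 = 41, R_n = 259.2 kN/bolt. φR_n = 0.75 × (1×187.92 + 4×259.2) = 918.5 kN.
Tension rupture (net): A_n = (80 − 1×24)×12 = 672 mm² (U = 1.0, A_e = A_n). φR_n = 0.75 × 450 × 672 = 226.8 kN.
Tension yield (gross): A_g = 80×12 = 960 mm². φR_n = 0.90 × 300 × 960 = 259.2 kN.
Governing: min(438.3, 918.5, 226.8, 259.2) = 226.8 kN → net-section rupture.

226.8 kN (net-section rupture governs)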